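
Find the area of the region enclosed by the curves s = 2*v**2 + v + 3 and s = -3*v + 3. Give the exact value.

8/3

Both boundary curves give s as a function of v, so integrate with respect to v. Setting them equal: 2*v**2 + 4*v = 0, i.e. 2*v*(v + 2) = 0, so they meet at v = -2, 0.
For v in [-2, 0], s = 2*v**2 + v + 3 is on the left; area = ∫[-2,0] (-(2*v**2 + 4*v)) dv = 8/3.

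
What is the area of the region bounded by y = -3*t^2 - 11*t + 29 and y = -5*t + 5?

Set the curves equal: -3*t^2 - 11*t + 29 = -5*t + 5, so -3*t^2 - 6*t + 24 = 0, which factors as -3*(t - 2)*(t + 4) = 0. The curves meet at t = -4, 2.
On [-4, 2], y = -3*t^2 - 11*t + 29 is on top; that piece has area ∫[-4,2] (-3*t^2 - 6*t + 24) dt = 108.

108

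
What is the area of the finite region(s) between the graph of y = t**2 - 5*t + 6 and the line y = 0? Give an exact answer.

1/6

The curve meets the t-axis where t**2 - 5*t + 6 = 0, i.e. (t - 3)*(t - 2) = 0, at t = 2, 3.
On [2, 3] the curve lies below the axis; ∫[2,3] (t**2 - 5*t + 6) dt = -1/6, giving area 1/6.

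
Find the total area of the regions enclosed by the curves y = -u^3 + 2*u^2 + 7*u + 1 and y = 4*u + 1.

Set the curves equal: -u^3 + 2*u^2 + 7*u + 1 = 4*u + 1, so -u^3 + 2*u^2 + 3*u = 0, which factors as -u*(u - 3)*(u + 1) = 0. The curves meet at u = -1, 0, 3.
On [-1, 0], y = 4*u + 1 is on top; that piece has area ∫[-1,0] (-(-u^3 + 2*u^2 + 3*u)) du = 7/12.
On [0, 3], y = -u^3 + 2*u^2 + 7*u + 1 is on top; that piece has area ∫[0,3] (-u^3 + 2*u^2 + 3*u) du = 45/4.
Total enclosed area = 7/12 + 45/4 = 71/6.

71/6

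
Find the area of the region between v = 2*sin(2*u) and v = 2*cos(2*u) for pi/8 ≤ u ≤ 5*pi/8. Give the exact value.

2*sqrt(2)

On [pi/8, 5*pi/8], (2*sin(2*u)) - (2*cos(2*u)) = 2*sin(2*u) - 2*cos(2*u) is ≥ 0 throughout, so the area is a single integral of |2*sin(2*u) - 2*cos(2*u)|.
∫[pi/8,5*pi/8] (2*sin(2*u) - 2*cos(2*u)) du = 2*sqrt(2).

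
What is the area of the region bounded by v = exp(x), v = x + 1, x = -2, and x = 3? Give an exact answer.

-15/2 - exp(-2) + exp(3)

On [-2, 3], (exp(x)) - (x + 1) = -x + exp(x) - 1 is ≥ 0 throughout, so the area is a single integral of |-x + exp(x) - 1|.
∫[-2,3] (-x + exp(x) - 1) dx = -15/2 - exp(-2) + exp(3).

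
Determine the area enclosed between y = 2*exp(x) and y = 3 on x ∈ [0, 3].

-13 - 6*log(2) + 6*log(3) + 2*exp(3)

The difference (2*exp(x)) - (3) = 2*exp(x) - 3 changes sign at x = log(3/2) inside [0, 3], so split the integral there.
∫[0,log(3/2)] (2*exp(x) - 3) dx = log(8/27) + 1; the area of that piece is -1 + log(27/8).
∫[log(3/2),3] (2*exp(x) - 3) dx = -12 - 3*log(2) + 3*log(3) + 2*exp(3).
Total area = (-1 + log(27/8)) + (-12 - 3*log(2) + 3*log(3) + 2*exp(3)) = -13 - 6*log(2) + 6*log(3) + 2*exp(3).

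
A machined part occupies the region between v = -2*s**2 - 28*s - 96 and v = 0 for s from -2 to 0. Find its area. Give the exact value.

424/3

On [-2, 0], (-2*s**2 - 28*s - 96) - (0) = -2*s**2 - 28*s - 96 is ≤ 0 throughout, so the area is a single integral of |-2*s**2 - 28*s - 96|.
∫[-2,0] (-2*s**2 - 28*s - 96) ds = -424/3; the area of that piece is 424/3.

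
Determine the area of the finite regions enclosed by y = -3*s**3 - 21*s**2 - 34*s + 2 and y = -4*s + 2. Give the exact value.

Set the curves equal: -3*s**3 - 21*s**2 - 34*s + 2 = -4*s + 2, so -3*s**3 - 21*s**2 - 30*s = 0, which factors as -3*s*(s + 2)*(s + 5) = 0. The curves meet at s = -5, -2, 0.
On [-5, -2], y = -4*s + 2 is on top; that piece has area ∫[-5,-2] (-(-3*s**3 - 21*s**2 - 30*s)) ds = 189/4.
On [-2, 0], y = -3*s**3 - 21*s**2 - 34*s + 2 is on top; that piece has area ∫[-2,0] (-3*s**3 - 21*s**2 - 30*s) ds = 16.
Total enclosed area = 189/4 + 16 = 253/4.

253/4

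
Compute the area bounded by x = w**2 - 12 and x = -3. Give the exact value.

36

Both boundary curves give x as a function of w, so integrate with respect to w. Setting them equal: w**2 - 9 = 0, i.e. (w - 3)*(w + 3) = 0, so they meet at w = -3, 3.
For w in [-3, 3], x = w**2 - 12 is on the left; area = ∫[-3,3] (-(w**2 - 9)) dw = 36.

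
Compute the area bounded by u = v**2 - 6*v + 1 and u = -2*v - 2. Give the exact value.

4/3

Both boundary curves give u as a function of v, so integrate with respect to v. Setting them equal: v**2 - 4*v + 3 = 0, i.e. (v - 3)*(v - 1) = 0, so they meet at v = 1, 3.
For v in [1, 3], u = v**2 - 6*v + 1 is on the left; area = ∫[1,3] (-(v**2 - 4*v + 3)) dv = 4/3.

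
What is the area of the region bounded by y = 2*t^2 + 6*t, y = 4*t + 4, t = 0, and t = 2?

6

The difference (2*t^2 + 6*t) - (4*t + 4) = 2*t^2 + 2*t - 4 changes sign at t = 1 inside [0, 2], so split the integral there.
∫[0,1] (2*t^2 + 2*t - 4) dt = -7/3; the area of that piece is 7/3.
∫[1,2] (2*t^2 + 2*t - 4) dt = 11/3.
Total area = 7/3 + 11/3 = 6.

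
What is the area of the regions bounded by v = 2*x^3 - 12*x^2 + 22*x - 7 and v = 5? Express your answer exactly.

Set the curves equal: 2*x^3 - 12*x^2 + 22*x - 7 = 5, so 2*x^3 - 12*x^2 + 22*x - 12 = 0, which factors as 2*(x - 3)*(x - 2)*(x - 1) = 0. The curves meet at x = 1, 2, 3.
On [1, 2], v = 2*x^3 - 12*x^2 + 22*x - 7 is on top; that piece has area ∫[1,2] (2*x^3 - 12*x^2 + 22*x - 12) dx = 1/2.
On [2, 3], v = 5 is on top; that piece has area ∫[2,3] (-(2*x^3 - 12*x^2 + 22*x - 12)) dx = 1/2.
Total enclosed area = 1/2 + 1/2 = 1.

1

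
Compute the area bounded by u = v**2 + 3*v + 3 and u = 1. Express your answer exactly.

1/6

Both boundary curves give u as a function of v, so integrate with respect to v. Setting them equal: v**2 + 3*v + 2 = 0, i.e. (v + 1)*(v + 2) = 0, so they meet at v = -2, -1.
For v in [-2, -1], u = v**2 + 3*v + 3 is on the left; area = ∫[-2,-1] (-(v**2 + 3*v + 2)) dv = 1/6.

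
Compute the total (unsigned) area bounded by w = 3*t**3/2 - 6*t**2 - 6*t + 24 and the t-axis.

74

The curve meets the t-axis where 3*t**3/2 - 6*t**2 - 6*t + 24 = 0, i.e. 3*(t - 4)*(t - 2)*(t + 2)/2 = 0, at t = -2, 2, 4.
On [-2, 2] the curve lies above the axis; ∫[-2,2] (3*t**3/2 - 6*t**2 - 6*t + 24) dt = 64, giving area 64.
On [2, 4] the curve lies below the axis; ∫[2,4] (3*t**3/2 - 6*t**2 - 6*t + 24) dt = -10, giving area 10.
Total area = 64 + 10 = 74.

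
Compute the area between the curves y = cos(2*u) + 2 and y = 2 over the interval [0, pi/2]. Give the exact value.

1

The difference (cos(2*u) + 2) - (2) = cos(2*u) changes sign at u = pi/4 inside [0, pi/2], so split the integral there.
∫[0,pi/4] (cos(2*u)) du = 1/2.
∫[pi/4,pi/2] (cos(2*u)) du = -1/2; the area of that piece is 1/2.
Total area = 1/2 + 1/2 = 1.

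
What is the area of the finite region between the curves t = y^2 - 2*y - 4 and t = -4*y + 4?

Both boundary curves give t as a function of y, so integrate with respect to y. Setting them equal: y^2 + 2*y - 8 = 0, i.e. (y - 2)*(y + 4) = 0, so they meet at y = -4, 2.
For y in [-4, 2], t = y^2 - 2*y - 4 is on the left; area = ∫[-4,2] (-(y^2 + 2*y - 8)) dy = 36.

36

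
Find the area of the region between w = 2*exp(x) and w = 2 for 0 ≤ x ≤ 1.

-4 + 2*exp(1)

On [0, 1], (2*exp(x)) - (2) = 2*exp(x) - 2 is ≥ 0 throughout, so the area is a single integral of |2*exp(x) - 2|.
∫[0,1] (2*exp(x) - 2) dx = -4 + 2*exp(1).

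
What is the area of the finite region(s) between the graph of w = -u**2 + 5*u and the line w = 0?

125/6

The curve meets the u-axis where -u**2 + 5*u = 0, i.e. -u*(u - 5) = 0, at u = 0, 5.
On [0, 5] the curve lies above the axis; ∫[0,5] (-u**2 + 5*u) du = 125/6, giving area 125/6.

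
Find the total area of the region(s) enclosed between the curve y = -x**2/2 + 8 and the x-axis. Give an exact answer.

The curve meets the x-axis where -x**2/2 + 8 = 0, i.e. -(x - 4)*(x + 4)/2 = 0, at x = -4, 4.
On [-4, 4] the curve lies above the axis; ∫[-4,4] (-x**2/2 + 8) dx = 128/3, giving area 128/3.

128/3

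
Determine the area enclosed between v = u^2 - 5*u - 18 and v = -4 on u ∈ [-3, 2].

111/2

The difference (u^2 - 5*u - 18) - (-4) = u^2 - 5*u - 14 changes sign at u = -2 inside [-3, 2], so split the integral there.
∫[-3,-2] (u^2 - 5*u - 14) du = 29/6.
∫[-2,2] (u^2 - 5*u - 14) du = -152/3; the area of that piece is 152/3.
Total area = 29/6 + 152/3 = 111/2.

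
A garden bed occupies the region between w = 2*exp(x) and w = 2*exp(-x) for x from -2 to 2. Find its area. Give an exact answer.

-8 + 4*exp(-2) + 4*exp(2)

The difference (2*exp(x)) - (2*exp(-x)) = 2*exp(x) - 2*exp(-x) changes sign at x = 0 inside [-2, 2], so split the integral there.
∫[-2,0] (2*exp(x) - 2*exp(-x)) dx = -2*exp(2) - 2*exp(-2) + 4; the area of that piece is -4 + 2*exp(-2) + 2*exp(2).
∫[0,2] (2*exp(x) - 2*exp(-x)) dx = -4 + 2*exp(-2) + 2*exp(2).
Total area = (-4 + 2*exp(-2) + 2*exp(2)) + (-4 + 2*exp(-2) + 2*exp(2)) = -8 + 4*exp(-2) + 4*exp(2).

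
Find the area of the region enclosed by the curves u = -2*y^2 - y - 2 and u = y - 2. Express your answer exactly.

Both boundary curves give u as a function of y, so integrate with respect to y. Setting them equal: -2*y^2 - 2*y = 0, i.e. -2*y*(y + 1) = 0, so they meet at y = -1, 0.
For y in [-1, 0], u = -2*y^2 - y - 2 is on the right; area = ∫[-1,0] (-2*y^2 - 2*y) dy = 1/3.

1/3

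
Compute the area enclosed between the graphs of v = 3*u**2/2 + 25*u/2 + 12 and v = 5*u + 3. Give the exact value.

Set the curves equal: 3*u**2/2 + 25*u/2 + 12 = 5*u + 3, so 3*u**2/2 + 15*u/2 + 9 = 0, which factors as 3*(u + 2)*(u + 3)/2 = 0. The curves meet at u = -3, -2.
On [-3, -2], v = 5*u + 3 is on top; that piece has area ∫[-3,-2] (-(3*u**2/2 + 15*u/2 + 9)) du = 1/4.

1/4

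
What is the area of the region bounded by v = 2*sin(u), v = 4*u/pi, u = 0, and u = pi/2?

2 - pi/2

On [0, pi/2], (2*sin(u)) - (4*u/pi) = -4*u/pi + 2*sin(u) is ≥ 0 throughout, so the area is a single integral of |-4*u/pi + 2*sin(u)|.
∫[0,pi/2] (-4*u/pi + 2*sin(u)) du = 2 - pi/2.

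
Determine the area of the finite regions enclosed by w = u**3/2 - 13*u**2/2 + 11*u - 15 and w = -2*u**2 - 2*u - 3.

1/4

Set the curves equal: u**3/2 - 13*u**2/2 + 11*u - 15 = -2*u**2 - 2*u - 3, so u**3/2 - 9*u**2/2 + 13*u - 12 = 0, which factors as (u - 4)*(u - 3)*(u - 2)/2 = 0. The curves meet at u = 2, 3, 4.
On [2, 3], w = u**3/2 - 13*u**2/2 + 11*u - 15 is on top; that piece has area ∫[2,3] (u**3/2 - 9*u**2/2 + 13*u - 12) du = 1/8.
On [3, 4], w = -2*u**2 - 2*u - 3 is on top; that piece has area ∫[3,4] (-(u**3/2 - 9*u**2/2 + 13*u - 12)) du = 1/8.
Total enclosed area = 1/8 + 1/8 = 1/4.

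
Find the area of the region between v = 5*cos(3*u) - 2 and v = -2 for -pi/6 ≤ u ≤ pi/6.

10/3

On [-pi/6, pi/6], (5*cos(3*u) - 2) - (-2) = 5*cos(3*u) is ≥ 0 throughout, so the area is a single integral of |5*cos(3*u)|.
∫[-pi/6,pi/6] (5*cos(3*u)) du = 10/3.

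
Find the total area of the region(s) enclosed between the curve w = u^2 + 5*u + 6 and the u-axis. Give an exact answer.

The curve meets the u-axis where u^2 + 5*u + 6 = 0, i.e. (u + 2)*(u + 3) = 0, at u = -3, -2.
On [-3, -2] the curve lies below the axis; ∫[-3,-2] (u^2 + 5*u + 6) du = -1/6, giving area 1/6.

1/6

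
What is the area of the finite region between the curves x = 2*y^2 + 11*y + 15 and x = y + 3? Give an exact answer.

Both boundary curves give x as a function of y, so integrate with respect to y. Setting them equal: 2*y^2 + 10*y + 12 = 0, i.e. 2*(y + 2)*(y + 3) = 0, so they meet at y = -3, -2.
For y in [-3, -2], x = 2*y^2 + 11*y + 15 is on the left; area = ∫[-3,-2] (-(2*y^2 + 10*y + 12)) dy = 1/3.

1/3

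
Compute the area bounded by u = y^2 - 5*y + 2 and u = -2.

Both boundary curves give u as a function of y, so integrate with respect to y. Setting them equal: y^2 - 5*y + 4 = 0, i.e. (y - 4)*(y - 1) = 0, so they meet at y = 1, 4.
For y in [1, 4], u = y^2 - 5*y + 2 is on the left; area = ∫[1,4] (-(y^2 - 5*y + 4)) dy = 9/2.

9/2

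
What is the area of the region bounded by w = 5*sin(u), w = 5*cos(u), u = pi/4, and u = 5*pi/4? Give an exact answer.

On [pi/4, 5*pi/4], (5*sin(u)) - (5*cos(u)) = 5*sin(u) - 5*cos(u) is ≥ 0 throughout, so the area is a single integral of |5*sin(u) - 5*cos(u)|.
∫[pi/4,5*pi/4] (5*sin(u) - 5*cos(u)) du = 10*sqrt(2).

10*sqrt(2)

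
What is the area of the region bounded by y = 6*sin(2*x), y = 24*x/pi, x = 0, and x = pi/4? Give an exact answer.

3 - 3*pi/4

On [0, pi/4], (6*sin(2*x)) - (24*x/pi) = -24*x/pi + 6*sin(2*x) is ≥ 0 throughout, so the area is a single integral of |-24*x/pi + 6*sin(2*x)|.
∫[0,pi/4] (-24*x/pi + 6*sin(2*x)) dx = 3 - 3*pi/4.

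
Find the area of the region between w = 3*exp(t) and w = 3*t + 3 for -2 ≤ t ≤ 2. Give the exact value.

On [-2, 2], (3*exp(t)) - (3*t + 3) = -3*t + 3*exp(t) - 3 is ≥ 0 throughout, so the area is a single integral of |-3*t + 3*exp(t) - 3|.
∫[-2,2] (-3*t + 3*exp(t) - 3) dt = -12 - 3*exp(-2) + 3*exp(2).

-12 - 3*exp(-2) + 3*exp(2)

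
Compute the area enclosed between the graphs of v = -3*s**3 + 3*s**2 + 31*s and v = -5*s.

937/4

Set the curves equal: -3*s**3 + 3*s**2 + 31*s = -5*s, so -3*s**3 + 3*s**2 + 36*s = 0, which factors as -3*s*(s - 4)*(s + 3) = 0. The curves meet at s = -3, 0, 4.
On [-3, 0], v = -5*s is on top; that piece has area ∫[-3,0] (-(-3*s**3 + 3*s**2 + 36*s)) ds = 297/4.
On [0, 4], v = -3*s**3 + 3*s**2 + 31*s is on top; that piece has area ∫[0,4] (-3*s**3 + 3*s**2 + 36*s) ds = 160.
Total enclosed area = 297/4 + 160 = 937/4.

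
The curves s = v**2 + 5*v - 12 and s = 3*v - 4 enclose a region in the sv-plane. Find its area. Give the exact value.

36

Both boundary curves give s as a function of v, so integrate with respect to v. Setting them equal: v**2 + 2*v - 8 = 0, i.e. (v - 2)*(v + 4) = 0, so they meet at v = -4, 2.
For v in [-4, 2], s = v**2 + 5*v - 12 is on the left; area = ∫[-4,2] (-(v**2 + 2*v - 8)) dv = 36.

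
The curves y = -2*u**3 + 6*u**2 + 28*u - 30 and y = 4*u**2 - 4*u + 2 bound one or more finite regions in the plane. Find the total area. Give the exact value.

863/3

Set the curves equal: -2*u**3 + 6*u**2 + 28*u - 30 = 4*u**2 - 4*u + 2, so -2*u**3 + 2*u**2 + 32*u - 32 = 0, which factors as -2*(u - 4)*(u - 1)*(u + 4) = 0. The curves meet at u = -4, 1, 4.
On [-4, 1], y = 4*u**2 - 4*u + 2 is on top; that piece has area ∫[-4,1] (-(-2*u**3 + 2*u**2 + 32*u - 32)) du = 1375/6.
On [1, 4], y = -2*u**3 + 6*u**2 + 28*u - 30 is on top; that piece has area ∫[1,4] (-2*u**3 + 2*u**2 + 32*u - 32) du = 117/2.
Total enclosed area = 1375/6 + 117/2 = 863/3.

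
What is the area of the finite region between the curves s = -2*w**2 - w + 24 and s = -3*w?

343/3

Both boundary curves give s as a function of w, so integrate with respect to w. Setting them equal: -2*w**2 + 2*w + 24 = 0, i.e. -2*(w - 4)*(w + 3) = 0, so they meet at w = -3, 4.
For w in [-3, 4], s = -2*w**2 - w + 24 is on the right; area = ∫[-3,4] (-2*w**2 + 2*w + 24) dw = 343/3.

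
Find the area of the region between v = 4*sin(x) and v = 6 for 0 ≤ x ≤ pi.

On [0, pi], (4*sin(x)) - (6) = 4*sin(x) - 6 is ≤ 0 throughout, so the area is a single integral of |4*sin(x) - 6|.
∫[0,pi] (4*sin(x) - 6) dx = 8 - 6*pi; the area of that piece is -8 + 6*pi.

-8 + 6*pi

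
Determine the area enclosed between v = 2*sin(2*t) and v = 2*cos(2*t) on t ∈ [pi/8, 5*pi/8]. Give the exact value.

On [pi/8, 5*pi/8], (2*sin(2*t)) - (2*cos(2*t)) = 2*sin(2*t) - 2*cos(2*t) is ≥ 0 throughout, so the area is a single integral of |2*sin(2*t) - 2*cos(2*t)|.
∫[pi/8,5*pi/8] (2*sin(2*t) - 2*cos(2*t)) dt = 2*sqrt(2).

2*sqrt(2)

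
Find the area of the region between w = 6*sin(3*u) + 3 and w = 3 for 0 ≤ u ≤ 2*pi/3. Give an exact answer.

8

The difference (6*sin(3*u) + 3) - (3) = 6*sin(3*u) changes sign at u = pi/3 inside [0, 2*pi/3], so split the integral there.
∫[0,pi/3] (6*sin(3*u)) du = 4.
∫[pi/3,2*pi/3] (6*sin(3*u)) du = -4; the area of that piece is 4.
Total area = 4 + 4 = 8.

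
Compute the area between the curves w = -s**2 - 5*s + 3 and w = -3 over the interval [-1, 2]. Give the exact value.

91/6

The difference (-s**2 - 5*s + 3) - (-3) = -s**2 - 5*s + 6 changes sign at s = 1 inside [-1, 2], so split the integral there.
∫[-1,1] (-s**2 - 5*s + 6) ds = 34/3.
∫[1,2] (-s**2 - 5*s + 6) ds = -23/6; the area of that piece is 23/6.
Total area = 34/3 + 23/6 = 91/6.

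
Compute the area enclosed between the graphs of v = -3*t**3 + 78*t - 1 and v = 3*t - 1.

1875/2

Set the curves equal: -3*t**3 + 78*t - 1 = 3*t - 1, so -3*t**3 + 75*t = 0, which factors as -3*t*(t - 5)*(t + 5) = 0. The curves meet at t = -5, 0, 5.
On [-5, 0], v = 3*t - 1 is on top; that piece has area ∫[-5,0] (-(-3*t**3 + 75*t)) dt = 1875/4.
On [0, 5], v = -3*t**3 + 78*t - 1 is on top; that piece has area ∫[0,5] (-3*t**3 + 75*t) dt = 1875/4.
Total enclosed area = 1875/4 + 1875/4 = 1875/2.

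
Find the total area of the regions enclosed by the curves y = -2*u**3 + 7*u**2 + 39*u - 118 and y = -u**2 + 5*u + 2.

Set the curves equal: -2*u**3 + 7*u**2 + 39*u - 118 = -u**2 + 5*u + 2, so -2*u**3 + 8*u**2 + 34*u - 120 = 0, which factors as -2*(u - 5)*(u - 3)*(u + 4) = 0. The curves meet at u = -4, 3, 5.
On [-4, 3], y = -u**2 + 5*u + 2 is on top; that piece has area ∫[-4,3] (-(-2*u**3 + 8*u**2 + 34*u - 120)) du = 3773/6.
On [3, 5], y = -2*u**3 + 7*u**2 + 39*u - 118 is on top; that piece has area ∫[3,5] (-2*u**3 + 8*u**2 + 34*u - 120) du = 64/3.
Total enclosed area = 3773/6 + 64/3 = 3901/6.

3901/6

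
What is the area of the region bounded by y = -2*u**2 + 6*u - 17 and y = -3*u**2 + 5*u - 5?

343/6

Set the curves equal: -2*u**2 + 6*u - 17 = -3*u**2 + 5*u - 5, so u**2 + u - 12 = 0, which factors as (u - 3)*(u + 4) = 0. The curves meet at u = -4, 3.
On [-4, 3], y = -3*u**2 + 5*u - 5 is on top; that piece has area ∫[-4,3] (-(u**2 + u - 12)) du = 343/6.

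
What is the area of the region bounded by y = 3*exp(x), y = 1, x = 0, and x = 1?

On [0, 1], (3*exp(x)) - (1) = 3*exp(x) - 1 is ≥ 0 throughout, so the area is a single integral of |3*exp(x) - 1|.
∫[0,1] (3*exp(x) - 1) dx = -4 + 3*exp(1).

-4 + 3*exp(1)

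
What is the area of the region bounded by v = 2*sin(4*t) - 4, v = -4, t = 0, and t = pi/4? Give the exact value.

On [0, pi/4], (2*sin(4*t) - 4) - (-4) = 2*sin(4*t) is ≥ 0 throughout, so the area is a single integral of |2*sin(4*t)|.
∫[0,pi/4] (2*sin(4*t)) dt = 1.

1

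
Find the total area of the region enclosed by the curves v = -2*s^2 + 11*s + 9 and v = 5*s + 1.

125/3

Set the curves equal: -2*s^2 + 11*s + 9 = 5*s + 1, so -2*s^2 + 6*s + 8 = 0, which factors as -2*(s - 4)*(s + 1) = 0. The curves meet at s = -1, 4.
On [-1, 4], v = -2*s^2 + 11*s + 9 is on top; that piece has area ∫[-1,4] (-2*s^2 + 6*s + 8) ds = 125/3.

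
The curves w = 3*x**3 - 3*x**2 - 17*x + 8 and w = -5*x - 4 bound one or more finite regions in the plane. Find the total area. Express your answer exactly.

71/2

Set the curves equal: 3*x**3 - 3*x**2 - 17*x + 8 = -5*x - 4, so 3*x**3 - 3*x**2 - 12*x + 12 = 0, which factors as 3*(x - 2)*(x - 1)*(x + 2) = 0. The curves meet at x = -2, 1, 2.
On [-2, 1], w = 3*x**3 - 3*x**2 - 17*x + 8 is on top; that piece has area ∫[-2,1] (3*x**3 - 3*x**2 - 12*x + 12) dx = 135/4.
On [1, 2], w = -5*x - 4 is on top; that piece has area ∫[1,2] (-(3*x**3 - 3*x**2 - 12*x + 12)) dx = 7/4.
Total enclosed area = 135/4 + 7/4 = 71/2.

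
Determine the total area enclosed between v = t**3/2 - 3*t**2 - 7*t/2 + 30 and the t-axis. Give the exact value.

The curve meets the t-axis where t**3/2 - 3*t**2 - 7*t/2 + 30 = 0, i.e. (t - 5)*(t - 4)*(t + 3)/2 = 0, at t = -3, 4, 5.
On [-3, 4] the curve lies above the axis; ∫[-3,4] (t**3/2 - 3*t**2 - 7*t/2 + 30) dt = 1029/8, giving area 1029/8.
On [4, 5] the curve lies below the axis; ∫[4,5] (t**3/2 - 3*t**2 - 7*t/2 + 30) dt = -5/8, giving area 5/8.
Total area = 1029/8 + 5/8 = 517/4.

517/4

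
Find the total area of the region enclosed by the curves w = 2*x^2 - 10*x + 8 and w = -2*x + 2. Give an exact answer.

Set the curves equal: 2*x^2 - 10*x + 8 = -2*x + 2, so 2*x^2 - 8*x + 6 = 0, which factors as 2*(x - 3)*(x - 1) = 0. The curves meet at x = 1, 3.
On [1, 3], w = -2*x + 2 is on top; that piece has area ∫[1,3] (-(2*x^2 - 8*x + 6)) dx = 8/3.

8/3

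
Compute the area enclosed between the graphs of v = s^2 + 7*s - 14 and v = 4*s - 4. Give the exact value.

343/6

Set the curves equal: s^2 + 7*s - 14 = 4*s - 4, so s^2 + 3*s - 10 = 0, which factors as (s - 2)*(s + 5) = 0. The curves meet at s = -5, 2.
On [-5, 2], v = 4*s - 4 is on top; that piece has area ∫[-5,2] (-(s^2 + 3*s - 10)) ds = 343/6.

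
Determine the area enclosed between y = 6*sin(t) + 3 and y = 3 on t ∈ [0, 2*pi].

24

The difference (6*sin(t) + 3) - (3) = 6*sin(t) changes sign at t = pi inside [0, 2*pi], so split the integral there.
∫[0,pi] (6*sin(t)) dt = 12.
∫[pi,2*pi] (6*sin(t)) dt = -12; the area of that piece is 12.
Total area = 12 + 12 = 24.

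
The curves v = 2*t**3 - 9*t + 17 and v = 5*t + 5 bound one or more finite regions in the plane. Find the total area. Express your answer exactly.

131/2

Set the curves equal: 2*t**3 - 9*t + 17 = 5*t + 5, so 2*t**3 - 14*t + 12 = 0, which factors as 2*(t - 2)*(t - 1)*(t + 3) = 0. The curves meet at t = -3, 1, 2.
On [-3, 1], v = 2*t**3 - 9*t + 17 is on top; that piece has area ∫[-3,1] (2*t**3 - 14*t + 12) dt = 64.
On [1, 2], v = 5*t + 5 is on top; that piece has area ∫[1,2] (-(2*t**3 - 14*t + 12)) dt = 3/2.
Total enclosed area = 64 + 3/2 = 131/2.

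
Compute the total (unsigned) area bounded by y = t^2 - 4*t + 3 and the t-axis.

The curve meets the t-axis where t^2 - 4*t + 3 = 0, i.e. (t - 3)*(t - 1) = 0, at t = 1, 3.
On [1, 3] the curve lies below the axis; ∫[1,3] (t^2 - 4*t + 3) dt = -4/3, giving area 4/3.

4/3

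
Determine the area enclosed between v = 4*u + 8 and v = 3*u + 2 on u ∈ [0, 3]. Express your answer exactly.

45/2

On [0, 3], (4*u + 8) - (3*u + 2) = u + 6 is ≥ 0 throughout, so the area is a single integral of |u + 6|.
∫[0,3] (u + 6) du = 45/2.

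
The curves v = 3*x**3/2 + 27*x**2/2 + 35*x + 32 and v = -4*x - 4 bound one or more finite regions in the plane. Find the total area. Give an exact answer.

3/4

Set the curves equal: 3*x**3/2 + 27*x**2/2 + 35*x + 32 = -4*x - 4, so 3*x**3/2 + 27*x**2/2 + 39*x + 36 = 0, which factors as 3*(x + 2)*(x + 3)*(x + 4)/2 = 0. The curves meet at x = -4, -3, -2.
On [-4, -3], v = 3*x**3/2 + 27*x**2/2 + 35*x + 32 is on top; that piece has area ∫[-4,-3] (3*x**3/2 + 27*x**2/2 + 39*x + 36) dx = 3/8.
On [-3, -2], v = -4*x - 4 is on top; that piece has area ∫[-3,-2] (-(3*x**3/2 + 27*x**2/2 + 39*x + 36)) dx = 3/8.
Total enclosed area = 3/8 + 3/8 = 3/4.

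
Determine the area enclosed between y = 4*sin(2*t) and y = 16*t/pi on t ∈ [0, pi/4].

2 - pi/2

On [0, pi/4], (4*sin(2*t)) - (16*t/pi) = -16*t/pi + 4*sin(2*t) is ≥ 0 throughout, so the area is a single integral of |-16*t/pi + 4*sin(2*t)|.
∫[0,pi/4] (-16*t/pi + 4*sin(2*t)) dt = 2 - pi/2.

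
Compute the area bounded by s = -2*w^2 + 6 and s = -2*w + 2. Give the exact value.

Both boundary curves give s as a function of w, so integrate with respect to w. Setting them equal: -2*w^2 + 2*w + 4 = 0, i.e. -2*(w - 2)*(w + 1) = 0, so they meet at w = -1, 2.
For w in [-1, 2], s = -2*w^2 + 6 is on the right; area = ∫[-1,2] (-2*w^2 + 2*w + 4) dw = 9.

9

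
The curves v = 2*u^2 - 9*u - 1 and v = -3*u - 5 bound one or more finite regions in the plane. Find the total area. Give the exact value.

Set the curves equal: 2*u^2 - 9*u - 1 = -3*u - 5, so 2*u^2 - 6*u + 4 = 0, which factors as 2*(u - 2)*(u - 1) = 0. The curves meet at u = 1, 2.
On [1, 2], v = -3*u - 5 is on top; that piece has area ∫[1,2] (-(2*u^2 - 6*u + 4)) du = 1/3.

1/3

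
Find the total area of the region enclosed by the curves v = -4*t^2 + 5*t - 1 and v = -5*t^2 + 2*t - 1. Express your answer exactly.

Set the curves equal: -4*t^2 + 5*t - 1 = -5*t^2 + 2*t - 1, so t^2 + 3*t = 0, which factors as t*(t + 3) = 0. The curves meet at t = -3, 0.
On [-3, 0], v = -5*t^2 + 2*t - 1 is on top; that piece has area ∫[-3,0] (-(t^2 + 3*t)) dt = 9/2.

9/2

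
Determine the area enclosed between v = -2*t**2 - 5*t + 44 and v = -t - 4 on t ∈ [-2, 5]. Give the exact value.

The difference (-2*t**2 - 5*t + 44) - (-t - 4) = -2*t**2 - 4*t + 48 changes sign at t = 4 inside [-2, 5], so split the integral there.
∫[-2,4] (-2*t**2 - 4*t + 48) dt = 216.
∫[4,5] (-2*t**2 - 4*t + 48) dt = -32/3; the area of that piece is 32/3.
Total area = 216 + 32/3 = 680/3.

680/3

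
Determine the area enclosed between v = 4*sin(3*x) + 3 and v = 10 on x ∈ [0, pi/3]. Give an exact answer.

-8/3 + 7*pi/3

On [0, pi/3], (4*sin(3*x) + 3) - (10) = 4*sin(3*x) - 7 is ≤ 0 throughout, so the area is a single integral of |4*sin(3*x) - 7|.
∫[0,pi/3] (4*sin(3*x) - 7) dx = 8/3 - 7*pi/3; the area of that piece is -8/3 + 7*pi/3.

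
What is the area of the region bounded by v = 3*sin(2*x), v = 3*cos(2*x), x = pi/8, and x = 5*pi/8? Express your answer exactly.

On [pi/8, 5*pi/8], (3*sin(2*x)) - (3*cos(2*x)) = 3*sin(2*x) - 3*cos(2*x) is ≥ 0 throughout, so the area is a single integral of |3*sin(2*x) - 3*cos(2*x)|.
∫[pi/8,5*pi/8] (3*sin(2*x) - 3*cos(2*x)) dx = 3*sqrt(2).

3*sqrt(2)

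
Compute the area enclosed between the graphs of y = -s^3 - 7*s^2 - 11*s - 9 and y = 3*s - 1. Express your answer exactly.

Set the curves equal: -s^3 - 7*s^2 - 11*s - 9 = 3*s - 1, so -s^3 - 7*s^2 - 14*s - 8 = 0, which factors as -(s + 1)*(s + 2)*(s + 4) = 0. The curves meet at s = -4, -2, -1.
On [-4, -2], y = 3*s - 1 is on top; that piece has area ∫[-4,-2] (-(-s^3 - 7*s^2 - 14*s - 8)) ds = 8/3.
On [-2, -1], y = -s^3 - 7*s^2 - 11*s - 9 is on top; that piece has area ∫[-2,-1] (-s^3 - 7*s^2 - 14*s - 8) ds = 5/12.
Total enclosed area = 8/3 + 5/12 = 37/12.

37/12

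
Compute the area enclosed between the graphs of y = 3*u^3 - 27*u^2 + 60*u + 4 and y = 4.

Set the curves equal: 3*u^3 - 27*u^2 + 60*u + 4 = 4, so 3*u^3 - 27*u^2 + 60*u = 0, which factors as 3*u*(u - 5)*(u - 4) = 0. The curves meet at u = 0, 4, 5.
On [0, 4], y = 3*u^3 - 27*u^2 + 60*u + 4 is on top; that piece has area ∫[0,4] (3*u^3 - 27*u^2 + 60*u) du = 96.
On [4, 5], y = 4 is on top; that piece has area ∫[4,5] (-(3*u^3 - 27*u^2 + 60*u)) du = 9/4.
Total enclosed area = 96 + 9/4 = 393/4.

393/4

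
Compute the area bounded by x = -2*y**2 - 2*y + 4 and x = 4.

1/3

Both boundary curves give x as a function of y, so integrate with respect to y. Setting them equal: -2*y**2 - 2*y = 0, i.e. -2*y*(y + 1) = 0, so they meet at y = -1, 0.
For y in [-1, 0], x = -2*y**2 - 2*y + 4 is on the right; area = ∫[-1,0] (-2*y**2 - 2*y) dy = 1/3.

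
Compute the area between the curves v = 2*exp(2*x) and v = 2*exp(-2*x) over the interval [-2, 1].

The difference (2*exp(2*x)) - (2*exp(-2*x)) = 2*exp(2*x) - 2*exp(-2*x) changes sign at x = 0 inside [-2, 1], so split the integral there.
∫[-2,0] (2*exp(2*x) - 2*exp(-2*x)) dx = -exp(4) - exp(-4) + 2; the area of that piece is -2 + exp(-4) + exp(4).
∫[0,1] (2*exp(2*x) - 2*exp(-2*x)) dx = -2 + exp(-2) + exp(2).
Total area = (-2 + exp(-4) + exp(4)) + (-2 + exp(-2) + exp(2)) = -4 + exp(-4) + exp(-2) + exp(2) + exp(4).

-4 + exp(-4) + exp(-2) + exp(2) + exp(4)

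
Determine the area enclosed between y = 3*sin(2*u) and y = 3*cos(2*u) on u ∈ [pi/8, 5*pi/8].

On [pi/8, 5*pi/8], (3*sin(2*u)) - (3*cos(2*u)) = 3*sin(2*u) - 3*cos(2*u) is ≥ 0 throughout, so the area is a single integral of |3*sin(2*u) - 3*cos(2*u)|.
∫[pi/8,5*pi/8] (3*sin(2*u) - 3*cos(2*u)) du = 3*sqrt(2).

3*sqrt(2)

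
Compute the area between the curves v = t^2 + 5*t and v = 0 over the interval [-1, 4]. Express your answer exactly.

The difference (t^2 + 5*t) - (0) = t^2 + 5*t changes sign at t = 0 inside [-1, 4], so split the integral there.
∫[-1,0] (t^2 + 5*t) dt = -13/6; the area of that piece is 13/6.
∫[0,4] (t^2 + 5*t) dt = 184/3.
Total area = 13/6 + 184/3 = 127/2.

127/2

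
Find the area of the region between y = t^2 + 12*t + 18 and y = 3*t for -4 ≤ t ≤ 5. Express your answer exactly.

The difference (t^2 + 12*t + 18) - (3*t) = t^2 + 9*t + 18 changes sign at t = -3 inside [-4, 5], so split the integral there.
∫[-4,-3] (t^2 + 9*t + 18) dt = -7/6; the area of that piece is 7/6.
∫[-3,5] (t^2 + 9*t + 18) dt = 800/3.
Total area = 7/6 + 800/3 = 1607/6.

1607/6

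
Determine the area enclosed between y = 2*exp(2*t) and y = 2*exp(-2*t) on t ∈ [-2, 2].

-4 + 2*exp(-4) + 2*exp(4)

The difference (2*exp(2*t)) - (2*exp(-2*t)) = 2*exp(2*t) - 2*exp(-2*t) changes sign at t = 0 inside [-2, 2], so split the integral there.
∫[-2,0] (2*exp(2*t) - 2*exp(-2*t)) dt = -exp(4) - exp(-4) + 2; the area of that piece is -2 + exp(-4) + exp(4).
∫[0,2] (2*exp(2*t) - 2*exp(-2*t)) dt = -2 + exp(-4) + exp(4).
Total area = (-2 + exp(-4) + exp(4)) + (-2 + exp(-4) + exp(4)) = -4 + 2*exp(-4) + 2*exp(4).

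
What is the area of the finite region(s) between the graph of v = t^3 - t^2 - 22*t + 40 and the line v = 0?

The curve meets the t-axis where t^3 - t^2 - 22*t + 40 = 0, i.e. (t - 4)*(t - 2)*(t + 5) = 0, at t = -5, 2, 4.
On [-5, 2] the curve lies above the axis; ∫[-5,2] (t^3 - t^2 - 22*t + 40) dt = 3773/12, giving area 3773/12.
On [2, 4] the curve lies below the axis; ∫[2,4] (t^3 - t^2 - 22*t + 40) dt = -32/3, giving area 32/3.
Total area = 3773/12 + 32/3 = 3901/12.

3901/12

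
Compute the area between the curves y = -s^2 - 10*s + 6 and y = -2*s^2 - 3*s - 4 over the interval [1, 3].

3

The difference (-s^2 - 10*s + 6) - (-2*s^2 - 3*s - 4) = s^2 - 7*s + 10 changes sign at s = 2 inside [1, 3], so split the integral there.
∫[1,2] (s^2 - 7*s + 10) ds = 11/6.
∫[2,3] (s^2 - 7*s + 10) ds = -7/6; the area of that piece is 7/6.
Total area = 11/6 + 7/6 = 3.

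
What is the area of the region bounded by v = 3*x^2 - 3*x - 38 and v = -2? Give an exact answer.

343/2

Set the curves equal: 3*x^2 - 3*x - 38 = -2, so 3*x^2 - 3*x - 36 = 0, which factors as 3*(x - 4)*(x + 3) = 0. The curves meet at x = -3, 4.
On [-3, 4], v = -2 is on top; that piece has area ∫[-3,4] (-(3*x^2 - 3*x - 36)) dx = 343/2.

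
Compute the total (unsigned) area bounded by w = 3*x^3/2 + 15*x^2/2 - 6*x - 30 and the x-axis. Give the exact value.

937/8

The curve meets the x-axis where 3*x^3/2 + 15*x^2/2 - 6*x - 30 = 0, i.e. 3*(x - 2)*(x + 2)*(x + 5)/2 = 0, at x = -5, -2, 2.
On [-5, -2] the curve lies above the axis; ∫[-5,-2] (3*x^3/2 + 15*x^2/2 - 6*x - 30) dx = 297/8, giving area 297/8.
On [-2, 2] the curve lies below the axis; ∫[-2,2] (3*x^3/2 + 15*x^2/2 - 6*x - 30) dx = -80, giving area 80.
Total area = 297/8 + 80 = 937/8.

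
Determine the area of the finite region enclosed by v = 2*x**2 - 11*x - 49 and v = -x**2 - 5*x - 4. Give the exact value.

256

Set the curves equal: 2*x**2 - 11*x - 49 = -x**2 - 5*x - 4, so 3*x**2 - 6*x - 45 = 0, which factors as 3*(x - 5)*(x + 3) = 0. The curves meet at x = -3, 5.
On [-3, 5], v = -x**2 - 5*x - 4 is on top; that piece has area ∫[-3,5] (-(3*x**2 - 6*x - 45)) dx = 256.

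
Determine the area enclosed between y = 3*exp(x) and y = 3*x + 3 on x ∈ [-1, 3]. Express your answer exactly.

-24 - 3*exp(-1) + 3*exp(3)

On [-1, 3], (3*exp(x)) - (3*x + 3) = -3*x + 3*exp(x) - 3 is ≥ 0 throughout, so the area is a single integral of |-3*x + 3*exp(x) - 3|.
∫[-1,3] (-3*x + 3*exp(x) - 3) dx = -24 - 3*exp(-1) + 3*exp(3).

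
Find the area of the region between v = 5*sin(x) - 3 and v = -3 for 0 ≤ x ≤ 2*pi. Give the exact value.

The difference (5*sin(x) - 3) - (-3) = 5*sin(x) changes sign at x = pi inside [0, 2*pi], so split the integral there.
∫[0,pi] (5*sin(x)) dx = 10.
∫[pi,2*pi] (5*sin(x)) dx = -10; the area of that piece is 10.
Total area = 10 + 10 = 20.

20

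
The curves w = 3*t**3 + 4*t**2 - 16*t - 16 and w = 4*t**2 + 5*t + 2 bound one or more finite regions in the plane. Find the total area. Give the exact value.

393/4

Set the curves equal: 3*t**3 + 4*t**2 - 16*t - 16 = 4*t**2 + 5*t + 2, so 3*t**3 - 21*t - 18 = 0, which factors as 3*(t - 3)*(t + 1)*(t + 2) = 0. The curves meet at t = -2, -1, 3.
On [-2, -1], w = 3*t**3 + 4*t**2 - 16*t - 16 is on top; that piece has area ∫[-2,-1] (3*t**3 - 21*t - 18) dt = 9/4.
On [-1, 3], w = 4*t**2 + 5*t + 2 is on top; that piece has area ∫[-1,3] (-(3*t**3 - 21*t - 18)) dt = 96.
Total enclosed area = 9/4 + 96 = 393/4.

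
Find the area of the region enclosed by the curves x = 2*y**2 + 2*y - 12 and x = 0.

125/3

Both boundary curves give x as a function of y, so integrate with respect to y. Setting them equal: 2*y**2 + 2*y - 12 = 0, i.e. 2*(y - 2)*(y + 3) = 0, so they meet at y = -3, 2.
For y in [-3, 2], x = 2*y**2 + 2*y - 12 is on the left; area = ∫[-3,2] (-(2*y**2 + 2*y - 12)) dy = 125/3.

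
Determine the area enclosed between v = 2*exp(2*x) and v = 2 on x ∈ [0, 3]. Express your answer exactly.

On [0, 3], (2*exp(2*x)) - (2) = 2*exp(2*x) - 2 is ≥ 0 throughout, so the area is a single integral of |2*exp(2*x) - 2|.
∫[0,3] (2*exp(2*x) - 2) dx = -7 + exp(6).

-7 + exp(6)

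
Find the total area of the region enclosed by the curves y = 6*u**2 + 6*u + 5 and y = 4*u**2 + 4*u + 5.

1/3

Set the curves equal: 6*u**2 + 6*u + 5 = 4*u**2 + 4*u + 5, so 2*u**2 + 2*u = 0, which factors as 2*u*(u + 1) = 0. The curves meet at u = -1, 0.
On [-1, 0], y = 4*u**2 + 4*u + 5 is on top; that piece has area ∫[-1,0] (-(2*u**2 + 2*u)) du = 1/3.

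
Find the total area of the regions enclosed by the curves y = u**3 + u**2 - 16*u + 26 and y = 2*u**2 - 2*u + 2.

1741/12

Set the curves equal: u**3 + u**2 - 16*u + 26 = 2*u**2 - 2*u + 2, so u**3 - u**2 - 14*u + 24 = 0, which factors as (u - 3)*(u - 2)*(u + 4) = 0. The curves meet at u = -4, 2, 3.
On [-4, 2], y = u**3 + u**2 - 16*u + 26 is on top; that piece has area ∫[-4,2] (u**3 - u**2 - 14*u + 24) du = 144.
On [2, 3], y = 2*u**2 - 2*u + 2 is on top; that piece has area ∫[2,3] (-(u**3 - u**2 - 14*u + 24)) du = 13/12.
Total enclosed area = 144 + 13/12 = 1741/12.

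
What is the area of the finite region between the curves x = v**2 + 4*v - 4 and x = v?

125/6

Both boundary curves give x as a function of v, so integrate with respect to v. Setting them equal: v**2 + 3*v - 4 = 0, i.e. (v - 1)*(v + 4) = 0, so they meet at v = -4, 1.
For v in [-4, 1], x = v**2 + 4*v - 4 is on the left; area = ∫[-4,1] (-(v**2 + 3*v - 4)) dv = 125/6.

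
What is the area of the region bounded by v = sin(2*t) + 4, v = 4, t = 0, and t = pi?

2

The difference (sin(2*t) + 4) - (4) = sin(2*t) changes sign at t = pi/2 inside [0, pi], so split the integral there.
∫[0,pi/2] (sin(2*t)) dt = 1.
∫[pi/2,pi] (sin(2*t)) dt = -1; the area of that piece is 1.
Total area = 1 + 1 = 2.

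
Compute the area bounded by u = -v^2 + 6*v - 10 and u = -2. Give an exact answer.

Both boundary curves give u as a function of v, so integrate with respect to v. Setting them equal: -v^2 + 6*v - 8 = 0, i.e. -(v - 4)*(v - 2) = 0, so they meet at v = 2, 4.
For v in [2, 4], u = -v^2 + 6*v - 10 is on the right; area = ∫[2,4] (-v^2 + 6*v - 8) dv = 4/3.

4/3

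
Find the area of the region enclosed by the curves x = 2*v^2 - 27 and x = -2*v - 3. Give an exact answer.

343/3

Both boundary curves give x as a function of v, so integrate with respect to v. Setting them equal: 2*v^2 + 2*v - 24 = 0, i.e. 2*(v - 3)*(v + 4) = 0, so they meet at v = -4, 3.
For v in [-4, 3], x = 2*v^2 - 27 is on the left; area = ∫[-4,3] (-(2*v^2 + 2*v - 24)) dv = 343/3.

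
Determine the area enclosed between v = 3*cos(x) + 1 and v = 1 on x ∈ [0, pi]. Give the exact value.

6

The difference (3*cos(x) + 1) - (1) = 3*cos(x) changes sign at x = pi/2 inside [0, pi], so split the integral there.
∫[0,pi/2] (3*cos(x)) dx = 3.
∫[pi/2,pi] (3*cos(x)) dx = -3; the area of that piece is 3.
Total area = 3 + 3 = 6.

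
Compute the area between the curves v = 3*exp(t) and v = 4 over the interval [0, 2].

-13 - 8*log(3) + 16*log(2) + 3*exp(2)

The difference (3*exp(t)) - (4) = 3*exp(t) - 4 changes sign at t = log(4/3) inside [0, 2], so split the integral there.
∫[0,log(4/3)] (3*exp(t) - 4) dt = log(81/256) + 1; the area of that piece is -1 + log(256/81).
∫[log(4/3),2] (3*exp(t) - 4) dt = -12 - 4*log(3) + 8*log(2) + 3*exp(2).
Total area = (-1 + log(256/81)) + (-12 - 4*log(3) + 8*log(2) + 3*exp(2)) = -13 - 8*log(3) + 16*log(2) + 3*exp(2).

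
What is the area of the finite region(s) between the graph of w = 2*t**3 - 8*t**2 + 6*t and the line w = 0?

37/6

The curve meets the t-axis where 2*t**3 - 8*t**2 + 6*t = 0, i.e. 2*t*(t - 3)*(t - 1) = 0, at t = 0, 1, 3.
On [0, 1] the curve lies above the axis; ∫[0,1] (2*t**3 - 8*t**2 + 6*t) dt = 5/6, giving area 5/6.
On [1, 3] the curve lies below the axis; ∫[1,3] (2*t**3 - 8*t**2 + 6*t) dt = -16/3, giving area 16/3.
Total area = 5/6 + 16/3 = 37/6.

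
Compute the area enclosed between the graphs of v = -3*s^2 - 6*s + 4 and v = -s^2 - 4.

125/3

Set the curves equal: -3*s^2 - 6*s + 4 = -s^2 - 4, so -2*s^2 - 6*s + 8 = 0, which factors as -2*(s - 1)*(s + 4) = 0. The curves meet at s = -4, 1.
On [-4, 1], v = -3*s^2 - 6*s + 4 is on top; that piece has area ∫[-4,1] (-2*s^2 - 6*s + 8) ds = 125/3.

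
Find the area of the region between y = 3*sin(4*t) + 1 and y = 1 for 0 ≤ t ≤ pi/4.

On [0, pi/4], (3*sin(4*t) + 1) - (1) = 3*sin(4*t) is ≥ 0 throughout, so the area is a single integral of |3*sin(4*t)|.
∫[0,pi/4] (3*sin(4*t)) dt = 3/2.

3/2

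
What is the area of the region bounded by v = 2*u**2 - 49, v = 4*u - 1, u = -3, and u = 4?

On [-3, 4], (2*u**2 - 49) - (4*u - 1) = 2*u**2 - 4*u - 48 is ≤ 0 throughout, so the area is a single integral of |2*u**2 - 4*u - 48|.
∫[-3,4] (2*u**2 - 4*u - 48) du = -868/3; the area of that piece is 868/3.

868/3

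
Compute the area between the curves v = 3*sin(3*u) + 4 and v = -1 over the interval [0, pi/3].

2 + 5*pi/3

On [0, pi/3], (3*sin(3*u) + 4) - (-1) = 3*sin(3*u) + 5 is ≥ 0 throughout, so the area is a single integral of |3*sin(3*u) + 5|.
∫[0,pi/3] (3*sin(3*u) + 5) du = 2 + 5*pi/3.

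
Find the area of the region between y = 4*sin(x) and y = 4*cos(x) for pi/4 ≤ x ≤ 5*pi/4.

On [pi/4, 5*pi/4], (4*sin(x)) - (4*cos(x)) = 4*sin(x) - 4*cos(x) is ≥ 0 throughout, so the area is a single integral of |4*sin(x) - 4*cos(x)|.
∫[pi/4,5*pi/4] (4*sin(x) - 4*cos(x)) dx = 8*sqrt(2).

8*sqrt(2)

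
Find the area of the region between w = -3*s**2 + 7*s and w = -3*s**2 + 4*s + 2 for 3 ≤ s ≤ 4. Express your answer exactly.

On [3, 4], (-3*s**2 + 7*s) - (-3*s**2 + 4*s + 2) = 3*s - 2 is ≥ 0 throughout, so the area is a single integral of |3*s - 2|.
∫[3,4] (3*s - 2) ds = 17/2.

17/2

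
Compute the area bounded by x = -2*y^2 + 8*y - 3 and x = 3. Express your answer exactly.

Both boundary curves give x as a function of y, so integrate with respect to y. Setting them equal: -2*y^2 + 8*y - 6 = 0, i.e. -2*(y - 3)*(y - 1) = 0, so they meet at y = 1, 3.
For y in [1, 3], x = -2*y^2 + 8*y - 3 is on the right; area = ∫[1,3] (-2*y^2 + 8*y - 6) dy = 8/3.

8/3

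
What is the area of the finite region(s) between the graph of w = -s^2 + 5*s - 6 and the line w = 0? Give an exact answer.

The curve meets the s-axis where -s^2 + 5*s - 6 = 0, i.e. -(s - 3)*(s - 2) = 0, at s = 2, 3.
On [2, 3] the curve lies above the axis; ∫[2,3] (-s^2 + 5*s - 6) ds = 1/6, giving area 1/6.

1/6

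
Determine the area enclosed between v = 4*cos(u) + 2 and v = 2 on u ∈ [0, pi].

The difference (4*cos(u) + 2) - (2) = 4*cos(u) changes sign at u = pi/2 inside [0, pi], so split the integral there.
∫[0,pi/2] (4*cos(u)) du = 4.
∫[pi/2,pi] (4*cos(u)) du = -4; the area of that piece is 4.
Total area = 4 + 4 = 8.

8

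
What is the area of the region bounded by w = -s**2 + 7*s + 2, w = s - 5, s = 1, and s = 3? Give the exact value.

On [1, 3], (-s**2 + 7*s + 2) - (s - 5) = -s**2 + 6*s + 7 is ≥ 0 throughout, so the area is a single integral of |-s**2 + 6*s + 7|.
∫[1,3] (-s**2 + 6*s + 7) ds = 88/3.

88/3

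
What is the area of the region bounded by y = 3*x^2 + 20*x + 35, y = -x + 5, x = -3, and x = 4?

763/2

The difference (3*x^2 + 20*x + 35) - (-x + 5) = 3*x^2 + 21*x + 30 changes sign at x = -2 inside [-3, 4], so split the integral there.
∫[-3,-2] (3*x^2 + 21*x + 30) dx = -7/2; the area of that piece is 7/2.
∫[-2,4] (3*x^2 + 21*x + 30) dx = 378.
Total area = 7/2 + 378 = 763/2.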